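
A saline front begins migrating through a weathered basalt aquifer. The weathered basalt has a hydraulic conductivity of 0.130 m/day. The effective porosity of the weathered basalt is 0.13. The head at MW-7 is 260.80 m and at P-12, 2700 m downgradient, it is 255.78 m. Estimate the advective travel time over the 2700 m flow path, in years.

Hydraulic gradient i = (260.80 − 255.78) / 2700 = 5.02 / 2700 = 0.001859.
Darcy flux q = K · i = 0.1300 × 0.001859 = 0.0002417 m/day.
Seepage velocity v = q / n_e = 0.0002417 / 0.13 = 0.001859 m/day.
Travel time t = L / v = 2700 / 0.001859 = 1.452e+06 days = 3976 years.

3980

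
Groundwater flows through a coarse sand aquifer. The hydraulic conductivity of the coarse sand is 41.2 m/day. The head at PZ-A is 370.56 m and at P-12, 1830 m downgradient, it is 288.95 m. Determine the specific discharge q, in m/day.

Hydraulic gradient i = (370.56 − 288.95) / 1830 = 81.61 / 1830 = 0.04460.
Specific discharge q = K · i = 41.20 × 0.04460 = 1.837 m/day.

1.84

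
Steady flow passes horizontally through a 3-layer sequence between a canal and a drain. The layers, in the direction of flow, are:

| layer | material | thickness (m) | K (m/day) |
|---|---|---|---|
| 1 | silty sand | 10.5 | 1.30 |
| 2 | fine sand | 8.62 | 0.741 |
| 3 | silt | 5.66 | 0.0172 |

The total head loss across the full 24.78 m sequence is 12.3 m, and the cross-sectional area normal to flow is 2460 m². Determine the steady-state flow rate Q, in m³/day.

Flow is perpendicular to layering, so the layers act in series and the equivalent K is the thickness-weighted harmonic mean.
Total thickness L = 10.5 + 8.62 + 5.66 = 24.78 m.
Σ(b_i/K_i) = 10.5/1.30 + 8.62/0.741 + 5.66/0.0172 = 348.8 d.
K_eq = L / Σ(b_i/K_i) = 24.78 / 348.8 = 0.07105 m/day.
Q = K_eq · A · (Δh/L) = 0.07105 × 2460 × (12.3/24.78) = 86.75 m³/day.

86.8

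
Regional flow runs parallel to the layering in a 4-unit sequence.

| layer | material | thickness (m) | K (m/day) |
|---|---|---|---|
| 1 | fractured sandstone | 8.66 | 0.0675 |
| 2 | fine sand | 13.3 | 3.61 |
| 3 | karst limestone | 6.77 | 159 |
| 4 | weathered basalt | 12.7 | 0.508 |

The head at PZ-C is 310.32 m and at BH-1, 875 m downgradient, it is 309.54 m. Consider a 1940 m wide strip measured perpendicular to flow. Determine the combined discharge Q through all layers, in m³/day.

1960

Flow is parallel to layering, so each bed carries its own Darcy discharge and the transmissivities add.
Σ(K_i·b_i) = 0.0675×8.66 + 3.61×13.3 + 159×6.77 + 0.508×12.7 = 1131 m²/day.
Hydraulic gradient i = (310.32 − 309.54) / 875 = 0.78 / 875 = 0.0008914.
Q = Σ(K_i·b_i) · W · i = 1131 × 1940 × 0.0008914 = 1957 m³/day.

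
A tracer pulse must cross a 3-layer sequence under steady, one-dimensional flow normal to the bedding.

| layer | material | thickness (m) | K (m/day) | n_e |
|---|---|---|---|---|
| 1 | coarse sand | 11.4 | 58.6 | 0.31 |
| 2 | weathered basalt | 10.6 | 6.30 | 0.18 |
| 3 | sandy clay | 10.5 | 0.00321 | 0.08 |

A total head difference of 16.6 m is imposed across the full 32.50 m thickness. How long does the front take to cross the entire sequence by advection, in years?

3.39

With flow normal to the layers, continuity requires the same specific discharge q through every layer.
Σ(b_i/K_i) = 11.4/58.6 + 10.6/6.30 + 10.5/0.00321 = 3273 d.
q = Δh / Σ(b_i/K_i) = 16.6 / 3273 = 0.005072 m/day.
In each layer the seepage velocity is v_i = q/n_i, so the layer transit time is t_i = b_i·n_i / q:
  layer 1 (coarse sand): t_1 = 11.4 × 0.31 / 0.005072 = 696.8 d
  layer 2 (weathered basalt): t_2 = 10.6 × 0.18 / 0.005072 = 376.2 d
  layer 3 (sandy clay): t_3 = 10.5 × 0.08 / 0.005072 = 165.6 d
Total t = Σ t_i = 1239 days = 3.391 years.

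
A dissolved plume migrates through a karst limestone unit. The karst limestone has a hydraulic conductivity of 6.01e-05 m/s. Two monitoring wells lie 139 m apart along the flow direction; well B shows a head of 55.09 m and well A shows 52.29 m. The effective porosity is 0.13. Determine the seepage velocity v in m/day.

Convert K: 6.01e-05 m/s × 86400 = 5.193 m/day.
Hydraulic gradient i = (55.09 − 52.29) / 139 = 2.8 / 139 = 0.02014.
Darcy flux q = K · i = 5.193 × 0.02014 = 0.1046 m/day.
Seepage velocity v = q / n_e = 0.1046 / 0.13 = 0.8046 m/day.

0.805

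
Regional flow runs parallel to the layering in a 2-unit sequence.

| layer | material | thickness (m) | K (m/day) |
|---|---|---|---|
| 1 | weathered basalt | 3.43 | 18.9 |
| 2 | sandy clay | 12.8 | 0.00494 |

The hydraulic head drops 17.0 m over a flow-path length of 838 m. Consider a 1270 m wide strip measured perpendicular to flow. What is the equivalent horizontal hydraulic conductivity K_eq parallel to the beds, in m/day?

Flow is parallel to layering, so each bed carries its own Darcy discharge and the transmissivities add.
Σ(K_i·b_i) = 18.9×3.43 + 0.00494×12.8 = 64.89 m²/day.
Total thickness b = 16.23 m, so K_eq = Σ(K_i·b_i)/b = 3.998 m/day.

4.00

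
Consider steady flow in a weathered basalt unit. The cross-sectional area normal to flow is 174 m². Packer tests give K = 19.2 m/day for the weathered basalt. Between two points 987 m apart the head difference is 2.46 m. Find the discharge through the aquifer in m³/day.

8.33

Hydraulic gradient i = Δh / L = 2.46 / 987 = 0.002492.
Darcy's law: Q = K · A · i = 19.20 × 174.0 × 0.002492 = 8.327 m³/day.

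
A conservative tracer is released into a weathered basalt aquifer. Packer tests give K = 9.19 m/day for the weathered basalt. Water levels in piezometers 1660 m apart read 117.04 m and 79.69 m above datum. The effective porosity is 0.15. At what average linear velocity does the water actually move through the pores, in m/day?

Hydraulic gradient i = (117.04 − 79.69) / 1660 = 37.35 / 1660 = 0.02250.
Darcy flux q = K · i = 9.190 × 0.02250 = 0.2068 m/day.
Seepage velocity v = q / n_e = 0.2068 / 0.15 = 1.379 m/day.

1.38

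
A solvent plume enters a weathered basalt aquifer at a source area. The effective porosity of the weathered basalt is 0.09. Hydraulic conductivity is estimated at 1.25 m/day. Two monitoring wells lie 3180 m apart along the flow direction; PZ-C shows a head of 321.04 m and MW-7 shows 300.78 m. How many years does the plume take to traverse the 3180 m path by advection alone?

98.4

Hydraulic gradient i = (321.04 − 300.78) / 3180 = 20.26 / 3180 = 0.006371.
Darcy flux q = K · i = 1.250 × 0.006371 = 0.007964 m/day.
Seepage velocity v = q / n_e = 0.007964 / 0.09 = 0.08849 m/day.
Travel time t = L / v = 3180 / 0.08849 = 35937 days = 98.39 years.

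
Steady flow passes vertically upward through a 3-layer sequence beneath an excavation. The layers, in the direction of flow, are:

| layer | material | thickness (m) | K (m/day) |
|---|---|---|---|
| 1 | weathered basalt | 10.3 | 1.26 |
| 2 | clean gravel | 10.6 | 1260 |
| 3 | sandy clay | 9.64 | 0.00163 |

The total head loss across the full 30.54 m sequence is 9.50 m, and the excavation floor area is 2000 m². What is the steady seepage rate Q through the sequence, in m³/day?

Flow is perpendicular to layering, so the layers act in series and the equivalent K is the thickness-weighted harmonic mean.
Total thickness L = 10.3 + 10.6 + 9.64 = 30.54 m.
Σ(b_i/K_i) = 10.3/1.26 + 10.6/1260 + 9.64/0.00163 = 5922 d.
K_eq = L / Σ(b_i/K_i) = 30.54 / 5922 = 0.005157 m/day.
Q = K_eq · A · (Δh/L) = 0.005157 × 2000 × (9.50/30.54) = 3.208 m³/day.

3.21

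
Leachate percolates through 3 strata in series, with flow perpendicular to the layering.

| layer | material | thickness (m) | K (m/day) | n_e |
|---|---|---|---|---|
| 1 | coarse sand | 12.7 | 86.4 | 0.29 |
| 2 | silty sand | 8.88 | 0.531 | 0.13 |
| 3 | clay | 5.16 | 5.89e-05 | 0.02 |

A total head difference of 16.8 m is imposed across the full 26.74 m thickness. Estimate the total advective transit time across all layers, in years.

70.6

With flow normal to the layers, continuity requires the same specific discharge q through every layer.
Σ(b_i/K_i) = 12.7/86.4 + 8.88/0.531 + 5.16/5.89e-05 = 87623 d.
q = Δh / Σ(b_i/K_i) = 16.8 / 87623 = 0.0001917 m/day.
In each layer the seepage velocity is v_i = q/n_i, so the layer transit time is t_i = b_i·n_i / q:
  layer 1 (coarse sand): t_1 = 12.7 × 0.29 / 0.0001917 = 19209 d
  layer 2 (silty sand): t_2 = 8.88 × 0.13 / 0.0001917 = 6021 d
  layer 3 (clay): t_3 = 5.16 × 0.02 / 0.0001917 = 538.3 d
Total t = Σ t_i = 25768 days = 70.55 years.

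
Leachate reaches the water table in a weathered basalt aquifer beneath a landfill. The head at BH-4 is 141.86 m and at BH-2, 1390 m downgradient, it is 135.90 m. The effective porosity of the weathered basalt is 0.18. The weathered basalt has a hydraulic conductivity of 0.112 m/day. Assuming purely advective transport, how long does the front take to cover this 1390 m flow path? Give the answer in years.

1430

Hydraulic gradient i = (141.86 − 135.90) / 1390 = 5.96 / 1390 = 0.004288.
Darcy flux q = K · i = 0.1120 × 0.004288 = 0.0004802 m/day.
Seepage velocity v = q / n_e = 0.0004802 / 0.18 = 0.002668 m/day.
Travel time t = L / v = 1390 / 0.002668 = 5.210e+05 days = 1426 years.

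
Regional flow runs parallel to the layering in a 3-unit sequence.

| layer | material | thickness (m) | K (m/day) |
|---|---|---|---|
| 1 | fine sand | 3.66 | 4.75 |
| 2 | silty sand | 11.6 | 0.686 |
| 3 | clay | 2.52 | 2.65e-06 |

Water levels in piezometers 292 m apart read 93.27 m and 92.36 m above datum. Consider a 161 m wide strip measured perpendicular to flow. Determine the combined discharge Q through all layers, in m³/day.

12.7

Flow is parallel to layering, so each bed carries its own Darcy discharge and the transmissivities add.
Σ(K_i·b_i) = 4.75×3.66 + 0.686×11.6 + 2.65e-06×2.52 = 25.34 m²/day.
Hydraulic gradient i = (93.27 − 92.36) / 292 = 0.91 / 292 = 0.003116.
Q = Σ(K_i·b_i) · W · i = 25.34 × 161 × 0.003116 = 12.72 m³/day.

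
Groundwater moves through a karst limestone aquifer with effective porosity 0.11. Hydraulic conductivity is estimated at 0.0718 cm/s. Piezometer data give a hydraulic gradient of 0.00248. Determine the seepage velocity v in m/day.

Convert K: 0.0718 cm/s × 864 = 62.04 m/day.
Hydraulic gradient i = 0.00248.
Darcy flux q = K · i = 62.04 × 0.002480 = 0.1538 m/day.
Seepage velocity v = q / n_e = 0.1538 / 0.11 = 1.399 m/day.

1.40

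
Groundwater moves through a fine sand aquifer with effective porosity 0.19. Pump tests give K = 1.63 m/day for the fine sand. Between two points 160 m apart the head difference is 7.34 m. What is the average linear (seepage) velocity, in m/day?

0.394

Hydraulic gradient i = Δh / L = 7.34 / 160 = 0.04587.
Darcy flux q = K · i = 1.630 × 0.04587 = 0.07478 m/day.
Seepage velocity v = q / n_e = 0.07478 / 0.19 = 0.3936 m/day.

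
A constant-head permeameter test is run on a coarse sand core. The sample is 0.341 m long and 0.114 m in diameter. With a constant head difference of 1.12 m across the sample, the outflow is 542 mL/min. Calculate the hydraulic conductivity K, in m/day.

23.3

Cross-sectional area A = π·(d/2)² = π × (0.114/2)² = 0.01021 m².
Convert discharge: 542 mL/min = 9.033e-06 m³/s.
Darcy's law rearranged: K = Q·L / (A·Δh) = 9.033e-06 × 0.341 / (0.01021 × 1.12) = 0.0002695 m/s = 23.28 m/day.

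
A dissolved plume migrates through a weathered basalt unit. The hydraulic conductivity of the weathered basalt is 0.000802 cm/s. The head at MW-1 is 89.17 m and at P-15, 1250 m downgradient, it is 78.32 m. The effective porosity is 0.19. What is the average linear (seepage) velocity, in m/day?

Convert K: 0.000802 cm/s × 864 = 0.6929 m/day.
Hydraulic gradient i = (89.17 − 78.32) / 1250 = 10.85 / 1250 = 0.008680.
Darcy flux q = K · i = 0.6929 × 0.008680 = 0.006015 m/day.
Seepage velocity v = q / n_e = 0.006015 / 0.19 = 0.03166 m/day.

0.0317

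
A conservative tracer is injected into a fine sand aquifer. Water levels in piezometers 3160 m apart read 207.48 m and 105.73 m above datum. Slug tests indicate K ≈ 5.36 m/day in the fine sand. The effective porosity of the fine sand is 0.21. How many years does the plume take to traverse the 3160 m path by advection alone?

Hydraulic gradient i = (207.48 − 105.73) / 3160 = 101.75 / 3160 = 0.03220.
Darcy flux q = K · i = 5.360 × 0.03220 = 0.1726 m/day.
Seepage velocity v = q / n_e = 0.1726 / 0.21 = 0.8219 m/day.
Travel time t = L / v = 3160 / 0.8219 = 3845 days = 10.53 years.

10.5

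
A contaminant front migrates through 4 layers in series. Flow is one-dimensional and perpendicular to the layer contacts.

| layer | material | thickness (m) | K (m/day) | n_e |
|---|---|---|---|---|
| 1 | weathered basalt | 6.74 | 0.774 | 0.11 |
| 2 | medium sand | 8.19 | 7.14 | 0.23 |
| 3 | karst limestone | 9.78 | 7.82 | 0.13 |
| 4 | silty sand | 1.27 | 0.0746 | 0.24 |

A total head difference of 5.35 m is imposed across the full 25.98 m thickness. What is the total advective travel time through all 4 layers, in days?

22.1

With flow normal to the layers, continuity requires the same specific discharge q through every layer.
Σ(b_i/K_i) = 6.74/0.774 + 8.19/7.14 + 9.78/7.82 + 1.27/0.0746 = 28.13 d.
q = Δh / Σ(b_i/K_i) = 5.35 / 28.13 = 0.1902 m/day.
In each layer the seepage velocity is v_i = q/n_i, so the layer transit time is t_i = b_i·n_i / q:
  layer 1 (weathered basalt): t_1 = 6.74 × 0.11 / 0.1902 = 3.898 d
  layer 2 (medium sand): t_2 = 8.19 × 0.23 / 0.1902 = 9.904 d
  layer 3 (karst limestone): t_3 = 9.78 × 0.13 / 0.1902 = 6.685 d
  layer 4 (silty sand): t_4 = 1.27 × 0.24 / 0.1902 = 1.603 d
Total t = Σ t_i = 22.09 days.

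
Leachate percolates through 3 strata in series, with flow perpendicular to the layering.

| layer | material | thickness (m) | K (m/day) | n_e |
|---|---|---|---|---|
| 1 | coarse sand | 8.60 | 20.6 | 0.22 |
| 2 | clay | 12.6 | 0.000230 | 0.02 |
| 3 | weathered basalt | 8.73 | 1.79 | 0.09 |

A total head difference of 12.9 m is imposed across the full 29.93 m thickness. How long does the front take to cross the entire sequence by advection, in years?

34.1

With flow normal to the layers, continuity requires the same specific discharge q through every layer.
Σ(b_i/K_i) = 8.60/20.6 + 12.6/0.000230 + 8.73/1.79 = 54788 d.
q = Δh / Σ(b_i/K_i) = 12.9 / 54788 = 0.0002355 m/day.
In each layer the seepage velocity is v_i = q/n_i, so the layer transit time is t_i = b_i·n_i / q:
  layer 1 (coarse sand): t_1 = 8.60 × 0.22 / 0.0002355 = 8036 d
  layer 2 (clay): t_2 = 12.6 × 0.02 / 0.0002355 = 1070 d
  layer 3 (weathered basalt): t_3 = 8.73 × 0.09 / 0.0002355 = 3337 d
Total t = Σ t_i = 12443 days = 34.07 years.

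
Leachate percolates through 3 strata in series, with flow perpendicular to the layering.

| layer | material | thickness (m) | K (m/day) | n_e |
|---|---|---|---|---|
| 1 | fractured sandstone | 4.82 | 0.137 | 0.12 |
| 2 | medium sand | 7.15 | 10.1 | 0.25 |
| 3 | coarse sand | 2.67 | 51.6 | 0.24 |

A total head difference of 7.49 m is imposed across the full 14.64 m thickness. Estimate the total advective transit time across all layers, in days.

With flow normal to the layers, continuity requires the same specific discharge q through every layer.
Σ(b_i/K_i) = 4.82/0.137 + 7.15/10.1 + 2.67/51.6 = 35.94 d.
q = Δh / Σ(b_i/K_i) = 7.49 / 35.94 = 0.2084 m/day.
In each layer the seepage velocity is v_i = q/n_i, so the layer transit time is t_i = b_i·n_i / q:
  layer 1 (fractured sandstone): t_1 = 4.82 × 0.12 / 0.2084 = 2.776 d
  layer 2 (medium sand): t_2 = 7.15 × 0.25 / 0.2084 = 8.578 d
  layer 3 (coarse sand): t_3 = 2.67 × 0.24 / 0.2084 = 3.075 d
Total t = Σ t_i = 14.43 days.

14.4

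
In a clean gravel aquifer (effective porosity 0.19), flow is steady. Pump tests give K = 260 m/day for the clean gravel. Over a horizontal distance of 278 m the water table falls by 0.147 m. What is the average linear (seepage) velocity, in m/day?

0.724

Hydraulic gradient i = Δh / L = 0.147 / 278 = 0.0005288.
Darcy flux q = K · i = 260.0 × 0.0005288 = 0.1375 m/day.
Seepage velocity v = q / n_e = 0.1375 / 0.19 = 0.7236 m/day.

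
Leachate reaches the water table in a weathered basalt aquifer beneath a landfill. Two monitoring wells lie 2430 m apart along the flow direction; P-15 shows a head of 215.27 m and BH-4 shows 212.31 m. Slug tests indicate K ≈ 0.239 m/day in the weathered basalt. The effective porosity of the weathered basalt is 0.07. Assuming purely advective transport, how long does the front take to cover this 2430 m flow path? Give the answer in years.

Hydraulic gradient i = (215.27 − 212.31) / 2430 = 2.96 / 2430 = 0.001218.
Darcy flux q = K · i = 0.2390 × 0.001218 = 0.0002911 m/day.
Seepage velocity v = q / n_e = 0.0002911 / 0.07 = 0.004159 m/day.
Travel time t = L / v = 2430 / 0.004159 = 5.843e+05 days = 1600 years.

1600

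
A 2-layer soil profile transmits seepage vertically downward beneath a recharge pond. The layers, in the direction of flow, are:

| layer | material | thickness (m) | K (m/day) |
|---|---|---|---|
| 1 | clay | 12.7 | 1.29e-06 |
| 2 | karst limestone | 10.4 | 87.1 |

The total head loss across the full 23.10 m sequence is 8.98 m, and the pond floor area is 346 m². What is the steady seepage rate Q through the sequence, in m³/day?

Flow is perpendicular to layering, so the layers act in series and the equivalent K is the thickness-weighted harmonic mean.
Total thickness L = 12.7 + 10.4 = 23.10 m.
Σ(b_i/K_i) = 12.7/1.29e-06 + 10.4/87.1 = 9.845e+06 d.
K_eq = L / Σ(b_i/K_i) = 23.10 / 9.845e+06 = 2.346e-06 m/day.
Q = K_eq · A · (Δh/L) = 2.346e-06 × 346 × (8.98/23.10) = 0.0003156 m³/day.

0.000316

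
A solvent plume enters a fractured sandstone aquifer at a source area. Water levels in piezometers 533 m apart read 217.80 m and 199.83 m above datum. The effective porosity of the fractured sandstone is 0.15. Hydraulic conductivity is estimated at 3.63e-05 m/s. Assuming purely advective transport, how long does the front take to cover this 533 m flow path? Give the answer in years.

2.07

Convert K: 3.63e-05 m/s × 86400 = 3.136 m/day.
Hydraulic gradient i = (217.80 − 199.83) / 533 = 17.97 / 533 = 0.03371.
Darcy flux q = K · i = 3.136 × 0.03371 = 0.1057 m/day.
Seepage velocity v = q / n_e = 0.1057 / 0.15 = 0.7049 m/day.
Travel time t = L / v = 533 / 0.7049 = 756.1 days = 2.070 years.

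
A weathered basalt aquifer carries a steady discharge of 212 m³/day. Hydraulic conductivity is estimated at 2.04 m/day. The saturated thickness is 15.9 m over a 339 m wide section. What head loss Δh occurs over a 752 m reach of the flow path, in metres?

14.5

Cross-sectional area A = 339 × 15.9 = 5390 m².
From Q = K·A·i, i = Q / (K·A) = 212 / (2.040 × 5390) = 0.01928.
Head loss Δh = i · L = 0.01928 × 752 = 14.50 m.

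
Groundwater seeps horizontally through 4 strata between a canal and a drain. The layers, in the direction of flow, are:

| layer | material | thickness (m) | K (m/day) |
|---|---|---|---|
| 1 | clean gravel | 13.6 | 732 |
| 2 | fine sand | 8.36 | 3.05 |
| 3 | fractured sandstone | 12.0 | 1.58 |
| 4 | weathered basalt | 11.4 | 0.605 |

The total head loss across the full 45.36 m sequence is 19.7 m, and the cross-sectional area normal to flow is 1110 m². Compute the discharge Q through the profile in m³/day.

749

Flow is perpendicular to layering, so the layers act in series and the equivalent K is the thickness-weighted harmonic mean.
Total thickness L = 13.6 + 8.36 + 12.0 + 11.4 = 45.36 m.
Σ(b_i/K_i) = 13.6/732 + 8.36/3.05 + 12.0/1.58 + 11.4/0.605 = 29.20 d.
K_eq = L / Σ(b_i/K_i) = 45.36 / 29.20 = 1.554 m/day.
Q = K_eq · A · (Δh/L) = 1.554 × 1110 × (19.7/45.36) = 748.9 m³/day.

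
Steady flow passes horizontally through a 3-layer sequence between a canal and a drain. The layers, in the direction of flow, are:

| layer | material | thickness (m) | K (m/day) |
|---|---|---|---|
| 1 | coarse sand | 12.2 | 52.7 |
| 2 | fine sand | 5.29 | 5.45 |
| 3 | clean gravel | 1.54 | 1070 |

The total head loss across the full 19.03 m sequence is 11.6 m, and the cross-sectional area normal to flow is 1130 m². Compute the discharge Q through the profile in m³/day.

Flow is perpendicular to layering, so the layers act in series and the equivalent K is the thickness-weighted harmonic mean.
Total thickness L = 12.2 + 5.29 + 1.54 = 19.03 m.
Σ(b_i/K_i) = 12.2/52.7 + 5.29/5.45 + 1.54/1070 = 1.204 d.
K_eq = L / Σ(b_i/K_i) = 19.03 / 1.204 = 15.81 m/day.
Q = K_eq · A · (Δh/L) = 15.81 × 1130 × (11.6/19.03) = 10891 m³/day.

10900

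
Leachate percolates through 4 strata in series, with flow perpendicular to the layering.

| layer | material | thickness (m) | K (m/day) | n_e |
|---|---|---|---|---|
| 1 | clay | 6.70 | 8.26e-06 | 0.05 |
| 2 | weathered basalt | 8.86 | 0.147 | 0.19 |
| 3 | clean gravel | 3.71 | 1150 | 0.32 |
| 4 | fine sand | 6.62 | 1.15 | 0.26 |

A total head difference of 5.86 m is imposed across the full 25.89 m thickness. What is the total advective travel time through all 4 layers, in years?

1870

With flow normal to the layers, continuity requires the same specific discharge q through every layer.
Σ(b_i/K_i) = 6.70/8.26e-06 + 8.86/0.147 + 3.71/1150 + 6.62/1.15 = 8.112e+05 d.
q = Δh / Σ(b_i/K_i) = 5.86 / 8.112e+05 = 7.224e-06 m/day.
In each layer the seepage velocity is v_i = q/n_i, so the layer transit time is t_i = b_i·n_i / q:
  layer 1 (clay): t_1 = 6.70 × 0.05 / 7.224e-06 = 46374 d
  layer 2 (weathered basalt): t_2 = 8.86 × 0.19 / 7.224e-06 = 2.330e+05 d
  layer 3 (clean gravel): t_3 = 3.71 × 0.32 / 7.224e-06 = 1.643e+05 d
  layer 4 (fine sand): t_4 = 6.62 × 0.26 / 7.224e-06 = 2.383e+05 d
Total t = Σ t_i = 6.820e+05 days = 1867 years.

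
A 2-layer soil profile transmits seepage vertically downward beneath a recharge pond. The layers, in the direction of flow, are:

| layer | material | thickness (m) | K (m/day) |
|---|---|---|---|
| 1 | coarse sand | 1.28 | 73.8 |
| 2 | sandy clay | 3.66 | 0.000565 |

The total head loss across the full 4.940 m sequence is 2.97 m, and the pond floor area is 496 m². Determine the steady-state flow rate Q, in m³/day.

Flow is perpendicular to layering, so the layers act in series and the equivalent K is the thickness-weighted harmonic mean.
Total thickness L = 1.28 + 3.66 = 4.940 m.
Σ(b_i/K_i) = 1.28/73.8 + 3.66/0.000565 = 6478 d.
K_eq = L / Σ(b_i/K_i) = 4.940 / 6478 = 0.0007626 m/day.
Q = K_eq · A · (Δh/L) = 0.0007626 × 496 × (2.97/4.940) = 0.2274 m³/day.

0.227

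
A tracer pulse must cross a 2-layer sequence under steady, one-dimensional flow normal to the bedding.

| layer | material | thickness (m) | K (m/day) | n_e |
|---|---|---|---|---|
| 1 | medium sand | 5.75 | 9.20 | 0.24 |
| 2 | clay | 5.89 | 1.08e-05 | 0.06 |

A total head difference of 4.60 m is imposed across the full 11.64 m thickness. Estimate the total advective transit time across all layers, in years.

With flow normal to the layers, continuity requires the same specific discharge q through every layer.
Σ(b_i/K_i) = 5.75/9.20 + 5.89/1.08e-05 = 5.454e+05 d.
q = Δh / Σ(b_i/K_i) = 4.60 / 5.454e+05 = 8.435e-06 m/day.
In each layer the seepage velocity is v_i = q/n_i, so the layer transit time is t_i = b_i·n_i / q:
  layer 1 (medium sand): t_1 = 5.75 × 0.24 / 8.435e-06 = 1.636e+05 d
  layer 2 (clay): t_2 = 5.89 × 0.06 / 8.435e-06 = 41899 d
Total t = Σ t_i = 2.055e+05 days = 562.7 years.

563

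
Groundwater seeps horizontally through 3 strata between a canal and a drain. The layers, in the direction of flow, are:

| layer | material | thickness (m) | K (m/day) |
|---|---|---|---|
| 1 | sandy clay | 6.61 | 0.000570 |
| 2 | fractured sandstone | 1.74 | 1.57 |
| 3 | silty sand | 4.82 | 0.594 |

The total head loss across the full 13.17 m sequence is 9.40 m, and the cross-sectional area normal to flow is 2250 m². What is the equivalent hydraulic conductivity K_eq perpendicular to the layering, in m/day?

0.00113

Flow is perpendicular to layering, so the layers act in series and the equivalent K is the thickness-weighted harmonic mean.
Total thickness L = 6.61 + 1.74 + 4.82 = 13.17 m.
Σ(b_i/K_i) = 6.61/0.000570 + 1.74/1.57 + 4.82/0.594 = 11606 d.
K_eq = L / Σ(b_i/K_i) = 13.17 / 11606 = 0.001135 m/day.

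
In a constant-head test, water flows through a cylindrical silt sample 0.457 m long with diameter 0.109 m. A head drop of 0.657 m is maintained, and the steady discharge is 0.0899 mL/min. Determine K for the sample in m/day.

0.00965

Cross-sectional area A = π·(d/2)² = π × (0.109/2)² = 0.009331 m².
Convert discharge: 0.0899 mL/min = 1.498e-09 m³/s.
Darcy's law rearranged: K = Q·L / (A·Δh) = 1.498e-09 × 0.457 / (0.009331 × 0.657) = 1.117e-07 m/s = 0.009650 m/day.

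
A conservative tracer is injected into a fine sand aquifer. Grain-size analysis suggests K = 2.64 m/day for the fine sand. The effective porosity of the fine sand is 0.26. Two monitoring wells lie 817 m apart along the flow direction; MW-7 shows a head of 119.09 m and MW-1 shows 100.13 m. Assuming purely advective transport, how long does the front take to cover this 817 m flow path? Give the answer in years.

Hydraulic gradient i = (119.09 − 100.13) / 817 = 18.96 / 817 = 0.02321.
Darcy flux q = K · i = 2.640 × 0.02321 = 0.06127 m/day.
Seepage velocity v = q / n_e = 0.06127 / 0.26 = 0.2356 m/day.
Travel time t = L / v = 817 / 0.2356 = 3467 days = 9.493 years.

9.49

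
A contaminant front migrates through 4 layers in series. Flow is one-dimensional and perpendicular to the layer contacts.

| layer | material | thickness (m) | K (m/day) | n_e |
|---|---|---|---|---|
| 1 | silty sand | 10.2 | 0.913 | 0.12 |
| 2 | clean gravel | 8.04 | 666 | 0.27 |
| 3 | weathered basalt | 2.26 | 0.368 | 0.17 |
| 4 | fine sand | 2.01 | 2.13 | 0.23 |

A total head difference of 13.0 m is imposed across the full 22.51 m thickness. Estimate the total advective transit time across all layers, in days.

With flow normal to the layers, continuity requires the same specific discharge q through every layer.
Σ(b_i/K_i) = 10.2/0.913 + 8.04/666 + 2.26/0.368 + 2.01/2.13 = 18.27 d.
q = Δh / Σ(b_i/K_i) = 13.0 / 18.27 = 0.7116 m/day.
In each layer the seepage velocity is v_i = q/n_i, so the layer transit time is t_i = b_i·n_i / q:
  layer 1 (silty sand): t_1 = 10.2 × 0.12 / 0.7116 = 1.720 d
  layer 2 (clean gravel): t_2 = 8.04 × 0.27 / 0.7116 = 3.051 d
  layer 3 (weathered basalt): t_3 = 2.26 × 0.17 / 0.7116 = 0.5399 d
  layer 4 (fine sand): t_4 = 2.01 × 0.23 / 0.7116 = 0.6497 d
Total t = Σ t_i = 5.960 days.

5.96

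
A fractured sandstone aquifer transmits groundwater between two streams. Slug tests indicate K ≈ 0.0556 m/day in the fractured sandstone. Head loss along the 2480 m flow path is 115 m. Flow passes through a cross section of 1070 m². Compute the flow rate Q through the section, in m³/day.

2.76

Hydraulic gradient i = Δh / L = 115 / 2480 = 0.04637.
Darcy's law: Q = K · A · i = 0.05560 × 1070 × 0.04637 = 2.759 m³/day.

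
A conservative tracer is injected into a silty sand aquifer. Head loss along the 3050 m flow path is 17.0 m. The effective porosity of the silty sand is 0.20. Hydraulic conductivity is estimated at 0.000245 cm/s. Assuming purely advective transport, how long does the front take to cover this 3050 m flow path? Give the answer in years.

Convert K: 0.000245 cm/s × 864 = 0.2117 m/day.
Hydraulic gradient i = Δh / L = 17.0 / 3050 = 0.005574.
Darcy flux q = K · i = 0.2117 × 0.005574 = 0.001180 m/day.
Seepage velocity v = q / n_e = 0.001180 / 0.20 = 0.005899 m/day.
Travel time t = L / v = 3050 / 0.005899 = 5.170e+05 days = 1416 years.

1420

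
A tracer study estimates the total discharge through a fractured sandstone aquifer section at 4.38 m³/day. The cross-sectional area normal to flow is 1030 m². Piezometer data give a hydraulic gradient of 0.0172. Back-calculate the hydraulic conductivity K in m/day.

0.247

Hydraulic gradient i = 0.0172.
From Q = K·A·i, K = Q / (A·i) = 4.38 / (1030 × 0.01720) = 0.2472 m/day.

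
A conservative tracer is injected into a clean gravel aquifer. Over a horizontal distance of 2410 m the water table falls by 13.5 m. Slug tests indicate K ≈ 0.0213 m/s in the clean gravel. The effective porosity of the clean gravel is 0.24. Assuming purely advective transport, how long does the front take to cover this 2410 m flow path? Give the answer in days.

56.1

Convert K: 0.0213 m/s × 86400 = 1840 m/day.
Hydraulic gradient i = Δh / L = 13.5 / 2410 = 0.005602.
Darcy flux q = K · i = 1840 × 0.005602 = 10.31 m/day.
Seepage velocity v = q / n_e = 10.31 / 0.24 = 42.95 m/day.
Travel time t = L / v = 2410 / 42.95 = 56.11 days.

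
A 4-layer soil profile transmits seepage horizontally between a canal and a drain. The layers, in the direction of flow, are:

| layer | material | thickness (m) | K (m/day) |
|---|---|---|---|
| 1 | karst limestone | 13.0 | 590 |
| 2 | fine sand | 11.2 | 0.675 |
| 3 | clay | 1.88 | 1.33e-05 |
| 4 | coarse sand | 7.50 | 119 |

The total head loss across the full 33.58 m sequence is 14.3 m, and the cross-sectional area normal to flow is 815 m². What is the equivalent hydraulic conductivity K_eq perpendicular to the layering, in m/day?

Flow is perpendicular to layering, so the layers act in series and the equivalent K is the thickness-weighted harmonic mean.
Total thickness L = 13.0 + 11.2 + 1.88 + 7.50 = 33.58 m.
Σ(b_i/K_i) = 13.0/590 + 11.2/0.675 + 1.88/1.33e-05 + 7.50/119 = 1.414e+05 d.
K_eq = L / Σ(b_i/K_i) = 33.58 / 1.414e+05 = 0.0002375 m/day.

0.000238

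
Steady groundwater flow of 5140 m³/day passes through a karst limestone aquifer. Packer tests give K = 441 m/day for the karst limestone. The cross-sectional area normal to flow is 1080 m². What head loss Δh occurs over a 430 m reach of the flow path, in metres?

4.64

From Q = K·A·i, i = Q / (K·A) = 5140 / (441.0 × 1080) = 0.01079.
Head loss Δh = i · L = 0.01079 × 430 = 4.641 m.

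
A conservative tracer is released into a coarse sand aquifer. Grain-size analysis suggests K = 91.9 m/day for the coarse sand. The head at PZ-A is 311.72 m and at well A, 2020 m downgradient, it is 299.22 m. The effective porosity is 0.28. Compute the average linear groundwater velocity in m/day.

Hydraulic gradient i = (311.72 − 299.22) / 2020 = 12.5 / 2020 = 0.006188.
Darcy flux q = K · i = 91.90 × 0.006188 = 0.5687 m/day.
Seepage velocity v = q / n_e = 0.5687 / 0.28 = 2.031 m/day.

2.03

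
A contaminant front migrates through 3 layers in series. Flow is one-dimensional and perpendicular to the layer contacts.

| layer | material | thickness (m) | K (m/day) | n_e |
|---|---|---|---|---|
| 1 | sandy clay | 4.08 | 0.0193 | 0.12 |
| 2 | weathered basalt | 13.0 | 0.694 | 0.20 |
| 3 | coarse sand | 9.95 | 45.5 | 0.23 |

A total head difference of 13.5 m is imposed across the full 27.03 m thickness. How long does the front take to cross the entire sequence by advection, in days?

With flow normal to the layers, continuity requires the same specific discharge q through every layer.
Σ(b_i/K_i) = 4.08/0.0193 + 13.0/0.694 + 9.95/45.5 = 230.3 d.
q = Δh / Σ(b_i/K_i) = 13.5 / 230.3 = 0.05861 m/day.
In each layer the seepage velocity is v_i = q/n_i, so the layer transit time is t_i = b_i·n_i / q:
  layer 1 (sandy clay): t_1 = 4.08 × 0.12 / 0.05861 = 8.354 d
  layer 2 (weathered basalt): t_2 = 13.0 × 0.20 / 0.05861 = 44.36 d
  layer 3 (coarse sand): t_3 = 9.95 × 0.23 / 0.05861 = 39.05 d
Total t = Σ t_i = 91.77 days.

91.8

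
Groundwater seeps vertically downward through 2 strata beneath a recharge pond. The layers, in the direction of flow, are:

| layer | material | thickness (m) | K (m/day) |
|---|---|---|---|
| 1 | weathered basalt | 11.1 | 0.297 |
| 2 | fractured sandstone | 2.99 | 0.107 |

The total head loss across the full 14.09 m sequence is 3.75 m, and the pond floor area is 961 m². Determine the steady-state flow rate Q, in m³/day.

55.2

Flow is perpendicular to layering, so the layers act in series and the equivalent K is the thickness-weighted harmonic mean.
Total thickness L = 11.1 + 2.99 = 14.09 m.
Σ(b_i/K_i) = 11.1/0.297 + 2.99/0.107 = 65.32 d.
K_eq = L / Σ(b_i/K_i) = 14.09 / 65.32 = 0.2157 m/day.
Q = K_eq · A · (Δh/L) = 0.2157 × 961 × (3.75/14.09) = 55.17 m³/day.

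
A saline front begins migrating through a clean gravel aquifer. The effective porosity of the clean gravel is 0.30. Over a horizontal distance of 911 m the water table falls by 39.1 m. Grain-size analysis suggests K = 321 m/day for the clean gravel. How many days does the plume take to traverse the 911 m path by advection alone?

19.8

Hydraulic gradient i = Δh / L = 39.1 / 911 = 0.04292.
Darcy flux q = K · i = 321.0 × 0.04292 = 13.78 m/day.
Seepage velocity v = q / n_e = 13.78 / 0.30 = 45.92 m/day.
Travel time t = L / v = 911 / 45.92 = 19.84 days.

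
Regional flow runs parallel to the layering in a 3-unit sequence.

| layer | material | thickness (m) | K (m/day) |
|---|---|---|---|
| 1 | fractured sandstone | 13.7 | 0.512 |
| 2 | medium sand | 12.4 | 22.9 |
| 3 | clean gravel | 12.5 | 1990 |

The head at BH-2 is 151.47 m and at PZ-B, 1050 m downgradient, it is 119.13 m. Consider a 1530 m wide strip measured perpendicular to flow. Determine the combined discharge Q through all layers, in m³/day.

Flow is parallel to layering, so each bed carries its own Darcy discharge and the transmissivities add.
Σ(K_i·b_i) = 0.512×13.7 + 22.9×12.4 + 1990×12.5 = 25166 m²/day.
Hydraulic gradient i = (151.47 − 119.13) / 1050 = 32.34 / 1050 = 0.03080.
Q = Σ(K_i·b_i) · W · i = 25166 × 1530 × 0.03080 = 1.186e+06 m³/day.

1.19e+06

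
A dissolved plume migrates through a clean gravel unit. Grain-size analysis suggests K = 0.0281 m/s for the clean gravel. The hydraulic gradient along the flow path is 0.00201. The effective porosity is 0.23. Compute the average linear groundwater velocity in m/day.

Convert K: 0.0281 m/s × 86400 = 2428 m/day.
Hydraulic gradient i = 0.00201.
Darcy flux q = K · i = 2428 × 0.002010 = 4.880 m/day.
Seepage velocity v = q / n_e = 4.880 / 0.23 = 21.22 m/day.

21.2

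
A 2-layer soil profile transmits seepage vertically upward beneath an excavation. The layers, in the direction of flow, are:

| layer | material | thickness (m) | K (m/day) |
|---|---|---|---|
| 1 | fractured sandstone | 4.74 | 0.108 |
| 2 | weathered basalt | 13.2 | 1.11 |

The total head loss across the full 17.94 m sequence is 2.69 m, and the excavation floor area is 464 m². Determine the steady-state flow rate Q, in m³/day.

22.4

Flow is perpendicular to layering, so the layers act in series and the equivalent K is the thickness-weighted harmonic mean.
Total thickness L = 4.74 + 13.2 = 17.94 m.
Σ(b_i/K_i) = 4.74/0.108 + 13.2/1.11 = 55.78 d.
K_eq = L / Σ(b_i/K_i) = 17.94 / 55.78 = 0.3216 m/day.
Q = K_eq · A · (Δh/L) = 0.3216 × 464 × (2.69/17.94) = 22.38 m³/day.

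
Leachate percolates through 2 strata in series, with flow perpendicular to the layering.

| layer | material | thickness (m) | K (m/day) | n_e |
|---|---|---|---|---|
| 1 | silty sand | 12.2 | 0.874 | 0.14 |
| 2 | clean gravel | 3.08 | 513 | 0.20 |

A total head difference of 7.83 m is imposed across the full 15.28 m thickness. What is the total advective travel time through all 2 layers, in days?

With flow normal to the layers, continuity requires the same specific discharge q through every layer.
Σ(b_i/K_i) = 12.2/0.874 + 3.08/513 = 13.96 d.
q = Δh / Σ(b_i/K_i) = 7.83 / 13.96 = 0.5607 m/day.
In each layer the seepage velocity is v_i = q/n_i, so the layer transit time is t_i = b_i·n_i / q:
  layer 1 (silty sand): t_1 = 12.2 × 0.14 / 0.5607 = 3.046 d
  layer 2 (clean gravel): t_2 = 3.08 × 0.20 / 0.5607 = 1.099 d
Total t = Σ t_i = 4.145 days.

4.14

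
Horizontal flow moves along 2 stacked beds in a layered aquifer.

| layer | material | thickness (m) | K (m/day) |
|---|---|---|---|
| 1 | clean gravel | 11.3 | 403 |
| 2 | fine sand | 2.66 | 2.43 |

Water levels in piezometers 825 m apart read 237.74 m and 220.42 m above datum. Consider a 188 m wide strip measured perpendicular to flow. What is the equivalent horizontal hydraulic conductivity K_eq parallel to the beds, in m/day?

327

Flow is parallel to layering, so each bed carries its own Darcy discharge and the transmissivities add.
Σ(K_i·b_i) = 403×11.3 + 2.43×2.66 = 4560 m²/day.
Total thickness b = 13.96 m, so K_eq = Σ(K_i·b_i)/b = 326.7 m/day.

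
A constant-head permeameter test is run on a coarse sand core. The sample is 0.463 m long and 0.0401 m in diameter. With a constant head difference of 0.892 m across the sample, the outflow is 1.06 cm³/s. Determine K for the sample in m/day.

Cross-sectional area A = π·(d/2)² = π × (0.0401/2)² = 0.001263 m².
Convert discharge: 1.06 cm³/s = 1.060e-06 m³/s.
Darcy's law rearranged: K = Q·L / (A·Δh) = 1.060e-06 × 0.463 / (0.001263 × 0.892) = 0.0004357 m/s = 37.64 m/day.

37.6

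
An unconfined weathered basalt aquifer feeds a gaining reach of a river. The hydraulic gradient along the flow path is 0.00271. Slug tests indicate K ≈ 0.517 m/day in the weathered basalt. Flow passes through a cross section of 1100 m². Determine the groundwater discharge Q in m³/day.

Hydraulic gradient i = 0.00271.
Darcy's law: Q = K · A · i = 0.5170 × 1100 × 0.002710 = 1.541 m³/day.

1.54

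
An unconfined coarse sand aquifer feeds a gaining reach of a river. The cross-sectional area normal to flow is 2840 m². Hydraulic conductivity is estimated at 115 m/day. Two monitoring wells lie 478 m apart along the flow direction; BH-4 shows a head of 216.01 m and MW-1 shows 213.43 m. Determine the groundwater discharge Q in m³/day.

Hydraulic gradient i = (216.01 − 213.43) / 478 = 2.58 / 478 = 0.005397.
Darcy's law: Q = K · A · i = 115.0 × 2840 × 0.005397 = 1763 m³/day.

1760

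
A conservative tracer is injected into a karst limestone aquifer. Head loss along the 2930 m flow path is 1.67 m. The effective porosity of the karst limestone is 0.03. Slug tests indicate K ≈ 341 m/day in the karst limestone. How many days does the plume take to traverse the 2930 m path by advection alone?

452

Hydraulic gradient i = Δh / L = 1.67 / 2930 = 0.0005700.
Darcy flux q = K · i = 341.0 × 0.0005700 = 0.1944 m/day.
Seepage velocity v = q / n_e = 0.1944 / 0.03 = 6.479 m/day.
Travel time t = L / v = 2930 / 6.479 = 452.3 days.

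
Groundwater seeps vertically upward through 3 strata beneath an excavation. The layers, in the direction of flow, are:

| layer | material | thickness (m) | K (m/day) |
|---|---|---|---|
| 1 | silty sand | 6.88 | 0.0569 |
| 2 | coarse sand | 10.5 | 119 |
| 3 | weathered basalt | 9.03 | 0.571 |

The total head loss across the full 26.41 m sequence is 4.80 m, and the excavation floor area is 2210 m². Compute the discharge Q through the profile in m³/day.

Flow is perpendicular to layering, so the layers act in series and the equivalent K is the thickness-weighted harmonic mean.
Total thickness L = 6.88 + 10.5 + 9.03 = 26.41 m.
Σ(b_i/K_i) = 6.88/0.0569 + 10.5/119 + 9.03/0.571 = 136.8 d.
K_eq = L / Σ(b_i/K_i) = 26.41 / 136.8 = 0.1930 m/day.
Q = K_eq · A · (Δh/L) = 0.1930 × 2210 × (4.80/26.41) = 77.53 m³/day.

77.5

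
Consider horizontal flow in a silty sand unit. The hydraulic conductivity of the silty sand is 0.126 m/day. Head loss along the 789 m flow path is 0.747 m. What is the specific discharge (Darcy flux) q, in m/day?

Hydraulic gradient i = Δh / L = 0.747 / 789 = 0.0009468.
Specific discharge q = K · i = 0.1260 × 0.0009468 = 0.0001193 m/day.

0.000119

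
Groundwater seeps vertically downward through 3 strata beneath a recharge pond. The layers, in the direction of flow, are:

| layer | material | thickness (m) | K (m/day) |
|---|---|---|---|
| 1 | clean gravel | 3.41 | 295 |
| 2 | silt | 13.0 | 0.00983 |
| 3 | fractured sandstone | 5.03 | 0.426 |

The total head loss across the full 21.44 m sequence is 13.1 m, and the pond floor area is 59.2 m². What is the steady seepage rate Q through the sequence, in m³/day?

0.581

Flow is perpendicular to layering, so the layers act in series and the equivalent K is the thickness-weighted harmonic mean.
Total thickness L = 3.41 + 13.0 + 5.03 = 21.44 m.
Σ(b_i/K_i) = 3.41/295 + 13.0/0.00983 + 5.03/0.426 = 1334 d.
K_eq = L / Σ(b_i/K_i) = 21.44 / 1334 = 0.01607 m/day.
Q = K_eq · A · (Δh/L) = 0.01607 × 59.2 × (13.1/21.44) = 0.5812 m³/day.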